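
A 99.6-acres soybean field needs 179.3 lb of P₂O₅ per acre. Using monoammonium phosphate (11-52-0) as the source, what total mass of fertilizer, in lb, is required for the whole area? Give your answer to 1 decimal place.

34342.8 lb

Product per acre = 179.3 / 52% = 344.808 lb.
Total product = 344.808 × 99.6 = 34342.846 lb.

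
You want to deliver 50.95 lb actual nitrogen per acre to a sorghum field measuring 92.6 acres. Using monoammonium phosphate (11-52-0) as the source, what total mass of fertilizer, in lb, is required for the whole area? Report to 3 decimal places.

Product per acre = 50.95 / 11% = 463.182 lb.
Total product = 463.182 × 92.6 = 42890.6364 lb.

42890.636 lb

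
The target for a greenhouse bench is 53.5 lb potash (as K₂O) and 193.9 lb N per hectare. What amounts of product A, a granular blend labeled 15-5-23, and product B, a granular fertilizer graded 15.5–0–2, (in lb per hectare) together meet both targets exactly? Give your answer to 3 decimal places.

135.207 lb product A, 1120.123 lb product B

With a, b = lb per hectare of product A and product B:
K₂O: 0.23·a + 0.02·b = 53.5
N: 0.15·a + 0.155·b = 193.9
Eliminate a: (row1) − 0.23/0.15·(row2) → -0.217667·b = -243.813, so b = 1120.1225.
Back-substitute: a = (53.5 − 0.02·1120.1225) / 0.23 = 135.2067.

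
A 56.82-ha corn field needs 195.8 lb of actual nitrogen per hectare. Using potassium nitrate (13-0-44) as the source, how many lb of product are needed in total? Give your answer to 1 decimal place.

Product per hectare = 195.8 / 13% = 1506.15 lb.
Total product = 1506.15 × 56.82 = 85579.66 lb.

85579.7 lb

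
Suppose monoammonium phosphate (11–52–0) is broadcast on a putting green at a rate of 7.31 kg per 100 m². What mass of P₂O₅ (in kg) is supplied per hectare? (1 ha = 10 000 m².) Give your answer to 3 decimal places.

380.120 kg P₂O₅ per hectare

P₂O₅ per 100 m² = 7.31 × 52% = 3.8012 kg.
Convert to per hectare: 3.8012 × 100 = 380.12 kg.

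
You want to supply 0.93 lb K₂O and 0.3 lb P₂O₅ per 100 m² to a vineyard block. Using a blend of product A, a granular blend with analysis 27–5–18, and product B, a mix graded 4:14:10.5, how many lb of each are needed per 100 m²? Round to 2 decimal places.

Per-100 m² balance (a = product A, b = product B):
K₂O: 0.18·a + 0.105·b = 0.93
P₂O₅: 0.05·a + 0.14·b = 0.3
From row1: a = (0.93 − 0.105·b) / 0.18.
Into row2: 0.05·(0.93 − 0.105·b)/0.18 + 0.14·b = 0.3 → b = 0.37594, a = 4.94737.

4.95 lb product A, 0.38 lb product B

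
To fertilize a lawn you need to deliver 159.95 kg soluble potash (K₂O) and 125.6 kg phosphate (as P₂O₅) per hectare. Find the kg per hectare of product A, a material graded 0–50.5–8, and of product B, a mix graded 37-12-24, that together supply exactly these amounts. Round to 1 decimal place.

Let a = kg of product A, b = kg of product B (per hectare).
K₂O: 0.08·a + 0.24·b = 159.95
P₂O₅: 0.505·a + 0.12·b = 125.6
Eliminate b: (row1) − 0.24/0.12·(row2) → -0.93·a = -91.25, so a = 98.1183.
Then b = (125.6 − 0.505·98.1183) / 0.12 = 633.752.

98.1 kg product A, 633.8 kg product B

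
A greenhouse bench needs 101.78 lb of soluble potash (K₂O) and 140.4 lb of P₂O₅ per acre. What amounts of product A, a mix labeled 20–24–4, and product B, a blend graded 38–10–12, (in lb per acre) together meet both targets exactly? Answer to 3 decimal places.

Per-acre balance (a = product A, b = product B):
K₂O: 0.04·a + 0.12·b = 101.78
P₂O₅: 0.24·a + 0.1·b = 140.4
From row1: a = (101.78 − 0.12·b) / 0.04.
Into row2: 0.24·(101.78 − 0.12·b)/0.04 + 0.1·b = 140.4 → b = 758.5161, a = 268.9516.

268.952 lb product A, 758.516 lb product B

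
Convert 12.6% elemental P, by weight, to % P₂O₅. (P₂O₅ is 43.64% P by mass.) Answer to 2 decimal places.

28.87% P₂O₅

%P₂O₅ = 12.6 / 0.4364 = 28.8726%.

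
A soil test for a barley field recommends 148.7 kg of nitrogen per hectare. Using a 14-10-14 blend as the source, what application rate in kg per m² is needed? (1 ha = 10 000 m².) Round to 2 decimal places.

0.11 kg of product per sq m

Product per hectare = 148.7 / 14% = 1062.14 kg.
Convert to per m²: 1062.14 × 0.0001 = 0.106214 kg.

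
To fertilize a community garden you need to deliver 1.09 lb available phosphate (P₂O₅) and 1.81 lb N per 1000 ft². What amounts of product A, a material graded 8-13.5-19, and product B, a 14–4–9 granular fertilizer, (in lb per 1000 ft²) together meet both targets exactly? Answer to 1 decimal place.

5.1 lb product A, 10.0 lb product B

Per-1000 ft² balance (a = product A, b = product B):
P₂O₅: 0.135·a + 0.04·b = 1.09
N: 0.08·a + 0.14·b = 1.81
Solving simultaneously: a = 5.10828, b = 10.0096.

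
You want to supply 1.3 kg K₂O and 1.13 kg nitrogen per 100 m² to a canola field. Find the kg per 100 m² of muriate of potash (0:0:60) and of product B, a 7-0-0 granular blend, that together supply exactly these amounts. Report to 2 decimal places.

2.17 kg muriate of potash, 16.14 kg product B

Let a = kg of muriate of potash, b = kg of product B (per 100 m²).
K₂O: 0.6·a + 0·b = 1.3
N: 0·a + 0.07·b = 1.13
Solving simultaneously: a = 2.16667, b = 16.1429.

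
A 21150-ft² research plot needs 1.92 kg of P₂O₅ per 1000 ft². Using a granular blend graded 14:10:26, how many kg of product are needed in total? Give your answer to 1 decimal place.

Product per 1000 ft² = 1.92 / 10% = 19.2 kg.
Total product = 19.2 × 21150 / 1000 = 406.08 kg.

406.1 kg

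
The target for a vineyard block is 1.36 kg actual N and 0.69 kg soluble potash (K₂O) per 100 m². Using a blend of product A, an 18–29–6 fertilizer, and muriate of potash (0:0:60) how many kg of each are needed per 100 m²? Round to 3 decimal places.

7.556 kg product A, 0.394 kg muriate of potash

Per-100 m² balance (a = product A, b = muriate of potash):
N: 0.18·a + 0·b = 1.36
K₂O: 0.06·a + 0.6·b = 0.69
Eliminate b: (row1) − 0/0.6·(row2) → 0.18·a = 1.36, so a = 7.55556.
Then b = (0.69 − 0.06·7.55556) / 0.6 = 0.394444.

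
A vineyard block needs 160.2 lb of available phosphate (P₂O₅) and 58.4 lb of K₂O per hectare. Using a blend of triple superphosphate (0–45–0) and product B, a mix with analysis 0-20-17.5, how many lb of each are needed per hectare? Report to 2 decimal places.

Let a = lb of triple superphosphate, b = lb of product B (per hectare).
P₂O₅: 0.45·a + 0.2·b = 160.2
K₂O: 0·a + 0.175·b = 58.4
Solving simultaneously: a = 207.683, b = 333.714.

207.68 lb triple superphosphate, 333.71 lb product B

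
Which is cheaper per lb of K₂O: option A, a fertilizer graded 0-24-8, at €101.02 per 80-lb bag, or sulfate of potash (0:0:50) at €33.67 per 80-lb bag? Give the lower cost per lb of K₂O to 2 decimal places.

€0.84 per lb K₂O (sulfate of potash)

option A: K₂O per bag = 80 × 8% = 6.4 lb; cost = 101.02 / 6.4 = €15.7844/lb K₂O.
sulfate of potash: K₂O per bag = 80 × 50% = 40 lb; cost = 33.67 / 40 = €0.8417/lb K₂O.
sulfate of potash is cheaper.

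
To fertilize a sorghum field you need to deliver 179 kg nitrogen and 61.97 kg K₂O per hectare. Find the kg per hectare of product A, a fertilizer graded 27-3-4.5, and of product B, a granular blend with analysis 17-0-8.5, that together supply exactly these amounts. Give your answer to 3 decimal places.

With a, b = kg per hectare of product A and product B:
N: 0.27·a + 0.17·b = 179
K₂O: 0.045·a + 0.085·b = 61.97
Eliminate b: (row1) − 0.17/0.085·(row2) → 0.18·a = 55.06, so a = 305.8889.
Then b = (61.97 − 0.045·305.8889) / 0.085 = 567.1176.

305.889 kg product A, 567.118 kg product B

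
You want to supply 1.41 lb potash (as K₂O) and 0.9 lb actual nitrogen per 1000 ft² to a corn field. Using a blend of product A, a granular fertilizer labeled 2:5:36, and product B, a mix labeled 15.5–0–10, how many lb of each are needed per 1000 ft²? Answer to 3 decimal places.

2.389 lb product A, 5.498 lb product B

With a, b = lb per 1000 ft² of product A and product B:
K₂O: 0.36·a + 0.1·b = 1.41
N: 0.02·a + 0.155·b = 0.9
Eliminate b: (row1) − 0.1/0.155·(row2) → 0.347097·a = 0.829355, so a = 2.38941.
Then b = (0.9 − 0.02·2.38941) / 0.155 = 5.49814.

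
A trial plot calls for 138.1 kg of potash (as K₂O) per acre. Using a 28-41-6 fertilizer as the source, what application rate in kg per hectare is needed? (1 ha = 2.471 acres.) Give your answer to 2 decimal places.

5687.42 kg of product per hectare

Product per acre = 138.1 / 6% = 2301.67 kg.
Convert to per hectare: 2301.67 × 2.471 = 5687.418 kg.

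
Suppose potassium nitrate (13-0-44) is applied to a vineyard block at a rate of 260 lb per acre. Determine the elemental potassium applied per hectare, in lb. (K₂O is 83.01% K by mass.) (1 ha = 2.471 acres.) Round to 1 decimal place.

K₂O per acre = 260 × 44% = 114.4 lb.
Elemental K = 114.4 × 0.8301 = 94.9634 lb per acre.
Convert to per hectare: 94.9634 × 2.471 = 234.655 lb.

234.7 lb K per hectare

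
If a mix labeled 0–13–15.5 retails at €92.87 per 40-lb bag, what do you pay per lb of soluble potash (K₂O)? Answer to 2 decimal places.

€14.98 per lb K₂O

K₂O in bag = 40 × 15.5% = 6.2 lb.
Cost per lb K₂O = €92.87 / 6.2 = €14.9790.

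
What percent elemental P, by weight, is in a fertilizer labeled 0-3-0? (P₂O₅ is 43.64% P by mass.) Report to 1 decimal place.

1.3% P

%P = 3 × 0.4364 = 1.3092%.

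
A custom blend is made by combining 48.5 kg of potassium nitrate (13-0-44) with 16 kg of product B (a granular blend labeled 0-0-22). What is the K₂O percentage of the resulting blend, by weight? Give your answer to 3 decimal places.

Total mass = 48.5 + 16 = 64.5 kg.
K₂O mass = 44%×48.5 + 22%×16 = 24.86 kg.
% K₂O = 24.86 / 64.5 = 38.5426%.

38.543% K₂O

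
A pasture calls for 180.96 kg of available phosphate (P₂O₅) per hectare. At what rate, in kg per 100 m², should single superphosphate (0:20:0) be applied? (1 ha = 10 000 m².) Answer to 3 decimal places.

Product per hectare = 180.96 / 20% = 904.8 kg.
Convert to per 100 m²: 904.8 × 0.01 = 9.048 kg.

9.048 kg of product per hundred sq m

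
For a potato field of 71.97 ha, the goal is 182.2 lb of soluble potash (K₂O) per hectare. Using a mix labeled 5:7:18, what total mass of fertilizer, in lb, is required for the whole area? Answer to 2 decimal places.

72849.63 lb

Product per hectare = 182.2 / 18% = 1012.22 lb.
Total product = 1012.22 × 71.97 = 72849.633 lb.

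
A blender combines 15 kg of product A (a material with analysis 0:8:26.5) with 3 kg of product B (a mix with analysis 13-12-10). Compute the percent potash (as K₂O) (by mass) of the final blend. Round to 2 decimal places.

23.75% K₂O

Total mass = 15 + 3 = 18 kg.
K₂O mass = 26.5%×15 + 10%×3 = 4.275 kg.
% K₂O = 4.275 / 18 = 23.75%.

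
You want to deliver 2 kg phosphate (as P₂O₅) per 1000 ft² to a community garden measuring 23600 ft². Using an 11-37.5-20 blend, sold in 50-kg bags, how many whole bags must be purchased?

Product per 1000 ft² = 2 / 37.5% = 5.33333 kg.
Total product = 5.33333 × 23600 / 1000 = 125.867 kg.
Bags = ⌈125.867 / 50⌉ = 3.

3 bags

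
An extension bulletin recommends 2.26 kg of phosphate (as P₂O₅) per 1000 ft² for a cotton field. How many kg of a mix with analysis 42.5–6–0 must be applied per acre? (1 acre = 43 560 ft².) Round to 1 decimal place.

1640.8 kg of product per acre

Product per 1000 ft² = 2.26 / 6% = 37.6667 kg.
Convert to per acre: 37.6667 × 43.56 = 1640.76 kg.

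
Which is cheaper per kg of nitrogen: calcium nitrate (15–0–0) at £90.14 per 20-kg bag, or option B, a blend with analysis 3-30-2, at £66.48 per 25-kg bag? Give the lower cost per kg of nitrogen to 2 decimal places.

calcium nitrate: N per bag = 20 × 15% = 3 kg; cost = 90.14 / 3 = £30.0467/kg N.
option B: N per bag = 25 × 3% = 0.75 kg; cost = 66.48 / 0.75 = £88.6400/kg N.
calcium nitrate is cheaper.

£30.05 per kg N (calcium nitrate)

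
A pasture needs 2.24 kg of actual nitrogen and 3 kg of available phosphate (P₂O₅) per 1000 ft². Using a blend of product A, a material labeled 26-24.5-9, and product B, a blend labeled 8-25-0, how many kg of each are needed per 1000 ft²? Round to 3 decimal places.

With a, b = kg per 1000 ft² of product A and product B:
N: 0.26·a + 0.08·b = 2.24
P₂O₅: 0.245·a + 0.25·b = 3
Eliminate b: (row1) − 0.08/0.25·(row2) → 0.1816·a = 1.28, so a = 7.04846.
Then b = (3 − 0.245·7.04846) / 0.25 = 5.09251.

7.048 kg product A, 5.093 kg product B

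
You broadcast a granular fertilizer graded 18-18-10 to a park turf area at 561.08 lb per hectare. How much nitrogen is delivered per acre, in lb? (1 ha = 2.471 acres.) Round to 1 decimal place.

nitrogen per hectare = 561.08 × 18% = 100.994 lb.
Convert to per acre: 100.994 × 0.404694 = 40.8719 lb.

40.9 lb N per acre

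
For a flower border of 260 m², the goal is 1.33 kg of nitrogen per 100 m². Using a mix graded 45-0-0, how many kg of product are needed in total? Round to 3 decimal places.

7.684 kg

Product per 100 m² = 1.33 / 45% = 2.95556 kg.
Total product = 2.95556 × 260 / 100 = 7.68444 kg.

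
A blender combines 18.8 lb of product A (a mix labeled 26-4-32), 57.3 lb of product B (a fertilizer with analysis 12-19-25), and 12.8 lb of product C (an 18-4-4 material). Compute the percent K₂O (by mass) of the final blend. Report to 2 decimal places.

Total mass = 18.8 + 57.3 + 12.8 = 88.9 lb.
K₂O mass = 32%×18.8 + 25%×57.3 + 4%×12.8 = 20.853 lb.
% K₂O = 20.853 / 88.9 = 23.4567%.

23.46% K₂O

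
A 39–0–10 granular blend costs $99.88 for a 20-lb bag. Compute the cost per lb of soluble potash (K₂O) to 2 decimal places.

$49.94 per lb K₂O

K₂O in bag = 20 × 10% = 2 lb.
Cost per lb K₂O = $99.88 / 2 = $49.9400.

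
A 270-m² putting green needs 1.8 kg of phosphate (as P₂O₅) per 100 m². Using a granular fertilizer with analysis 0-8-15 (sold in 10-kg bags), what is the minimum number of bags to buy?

7 bags

Product per 100 m² = 1.8 / 8% = 22.5 kg.
Total product = 22.5 × 270 / 100 = 60.75 kg.
Bags = ⌈60.75 / 10⌉ = 7.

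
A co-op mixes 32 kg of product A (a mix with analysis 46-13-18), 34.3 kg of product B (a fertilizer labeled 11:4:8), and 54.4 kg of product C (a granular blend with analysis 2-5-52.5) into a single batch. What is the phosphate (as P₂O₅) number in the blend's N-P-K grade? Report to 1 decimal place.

6.8% P₂O₅

Total mass = 32 + 34.3 + 54.4 = 120.7 kg.
P₂O₅ mass = 13%×32 + 4%×34.3 + 5%×54.4 = 8.252 kg.
% P₂O₅ = 8.252 / 120.7 = 6.83679%.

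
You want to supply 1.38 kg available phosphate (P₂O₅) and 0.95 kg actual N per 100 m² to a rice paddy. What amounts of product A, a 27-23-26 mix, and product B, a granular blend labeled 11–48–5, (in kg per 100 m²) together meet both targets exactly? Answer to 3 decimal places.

With a, b = kg per 100 m² of product A and product B:
P₂O₅: 0.23·a + 0.48·b = 1.38
N: 0.27·a + 0.11·b = 0.95
Solving simultaneously: a = 2.91659, b = 1.47747.

2.917 kg product A, 1.477 kg product B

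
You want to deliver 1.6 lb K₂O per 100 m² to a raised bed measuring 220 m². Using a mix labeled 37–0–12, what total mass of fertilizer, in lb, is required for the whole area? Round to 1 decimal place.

29.3 lb

Product per 100 m² = 1.6 / 12% = 13.3333 lb.
Total product = 13.3333 × 220 / 100 = 29.3333 lb.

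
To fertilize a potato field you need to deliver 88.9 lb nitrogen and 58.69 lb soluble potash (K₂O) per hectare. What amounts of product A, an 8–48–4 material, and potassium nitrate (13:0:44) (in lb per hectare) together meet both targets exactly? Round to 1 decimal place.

Per-hectare balance (a = product A, b = potassium nitrate):
N: 0.08·a + 0.13·b = 88.9
K₂O: 0.04·a + 0.44·b = 58.69
Eliminate a: (row1) − 0.08/0.04·(row2) → -0.75·b = -28.48, so b = 37.9733.
Back-substitute: a = (88.9 − 0.13·37.9733) / 0.08 = 1049.54.

1049.5 lb product A, 38.0 lb potassium nitrate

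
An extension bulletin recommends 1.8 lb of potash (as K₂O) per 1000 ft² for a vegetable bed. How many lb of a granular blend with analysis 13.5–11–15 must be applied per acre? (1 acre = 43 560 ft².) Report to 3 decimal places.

Product per 1000 ft² = 1.8 / 15% = 12 lb.
Convert to per acre: 12 × 43.56 = 522.72 lb.

522.720 lb of product per acre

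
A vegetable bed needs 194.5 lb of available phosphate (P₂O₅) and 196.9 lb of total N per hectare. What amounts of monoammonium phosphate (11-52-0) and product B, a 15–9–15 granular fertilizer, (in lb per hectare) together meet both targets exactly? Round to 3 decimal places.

168.194 lb monoammonium phosphate, 1189.325 lb product B

Per-hectare balance (a = monoammonium phosphate, b = product B):
P₂O₅: 0.52·a + 0.09·b = 194.5
N: 0.11·a + 0.15·b = 196.9
Eliminate b: (row1) − 0.09/0.15·(row2) → 0.454·a = 76.36, so a = 168.1938.
Then b = (196.9 − 0.11·168.1938) / 0.15 = 1189.3245.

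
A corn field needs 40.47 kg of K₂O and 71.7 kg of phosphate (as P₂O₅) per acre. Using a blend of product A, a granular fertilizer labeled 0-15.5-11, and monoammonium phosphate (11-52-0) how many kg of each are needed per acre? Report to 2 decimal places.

Per-acre balance (a = product A, b = monoammonium phosphate):
K₂O: 0.11·a + 0·b = 40.47
P₂O₅: 0.155·a + 0.52·b = 71.7
Eliminate a: (row1) − 0.11/0.155·(row2) → -0.369032·b = -10.4139, so b = 28.2194.
Back-substitute: a = (40.47 − 0·28.2194) / 0.11 = 367.909.

367.91 kg product A, 28.22 kg monoammonium phosphate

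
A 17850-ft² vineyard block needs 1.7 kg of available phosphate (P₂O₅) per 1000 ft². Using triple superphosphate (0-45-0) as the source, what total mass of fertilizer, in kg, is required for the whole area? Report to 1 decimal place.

67.4 kg

Product per 1000 ft² = 1.7 / 45% = 3.77778 kg.
Total product = 3.77778 × 17850 / 1000 = 67.4333 kg.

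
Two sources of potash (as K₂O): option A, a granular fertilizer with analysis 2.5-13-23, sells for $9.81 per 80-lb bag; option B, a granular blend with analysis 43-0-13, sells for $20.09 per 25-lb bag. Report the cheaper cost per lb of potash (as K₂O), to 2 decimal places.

option A: K₂O per bag = 80 × 23% = 18.4 lb; cost = 9.81 / 18.4 = $0.5332/lb K₂O.
option B: K₂O per bag = 25 × 13% = 3.25 lb; cost = 20.09 / 3.25 = $6.1815/lb K₂O.
option A is cheaper.

$0.53 per lb K₂O (option A)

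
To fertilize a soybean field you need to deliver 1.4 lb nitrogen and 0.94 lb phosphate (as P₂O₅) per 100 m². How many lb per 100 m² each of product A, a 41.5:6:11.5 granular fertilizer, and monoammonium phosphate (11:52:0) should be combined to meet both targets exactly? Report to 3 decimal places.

2.986 lb product A, 1.463 lb monoammonium phosphate

With a, b = lb per 100 m² of product A and monoammonium phosphate:
N: 0.415·a + 0.11·b = 1.4
P₂O₅: 0.06·a + 0.52·b = 0.94
Eliminate a: (row1) − 0.415/0.06·(row2) → -3.48667·b = -5.10167, so b = 1.46319.
Back-substitute: a = (1.4 − 0.11·1.46319) / 0.415 = 2.98566.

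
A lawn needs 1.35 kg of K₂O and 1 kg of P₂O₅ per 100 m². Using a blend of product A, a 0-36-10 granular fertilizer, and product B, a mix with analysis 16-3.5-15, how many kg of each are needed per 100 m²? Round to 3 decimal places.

2.035 kg product A, 7.644 kg product B

Per-100 m² balance (a = product A, b = product B):
K₂O: 0.1·a + 0.15·b = 1.35
P₂O₅: 0.36·a + 0.035·b = 1
Eliminate a: (row1) − 0.1/0.36·(row2) → 0.140278·b = 1.07222, so b = 7.64356.
Back-substitute: a = (1.35 − 0.15·7.64356) / 0.1 = 2.03465.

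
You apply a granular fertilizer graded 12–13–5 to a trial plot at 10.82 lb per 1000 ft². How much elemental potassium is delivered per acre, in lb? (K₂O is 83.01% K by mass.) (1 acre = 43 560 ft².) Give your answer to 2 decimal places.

K₂O per 1000 ft² = 10.82 × 5% = 0.541 lb.
Elemental K = 0.541 × 0.8301 = 0.449084 lb per 1000 ft².
Convert to per acre: 0.449084 × 43.56 = 19.5621 lb.

19.56 lb K per acre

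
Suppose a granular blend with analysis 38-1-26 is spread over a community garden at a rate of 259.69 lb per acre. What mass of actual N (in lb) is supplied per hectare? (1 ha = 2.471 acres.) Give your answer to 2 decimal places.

nitrogen per acre = 259.69 × 38% = 98.6822 lb.
Convert to per hectare: 98.6822 × 2.471 = 243.844 lb.

243.84 lb N per hectare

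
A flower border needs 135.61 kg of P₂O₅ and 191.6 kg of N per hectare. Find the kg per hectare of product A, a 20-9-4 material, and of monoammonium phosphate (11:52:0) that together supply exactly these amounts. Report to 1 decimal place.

900.3 kg product A, 105.0 kg monoammonium phosphate

With a, b = kg per hectare of product A and monoammonium phosphate:
P₂O₅: 0.09·a + 0.52·b = 135.61
N: 0.2·a + 0.11·b = 191.6
From row1: a = (135.61 − 0.52·b) / 0.09.
Into row2: 0.2·(135.61 − 0.52·b)/0.09 + 0.11·b = 191.6 → b = 104.973, a = 900.265.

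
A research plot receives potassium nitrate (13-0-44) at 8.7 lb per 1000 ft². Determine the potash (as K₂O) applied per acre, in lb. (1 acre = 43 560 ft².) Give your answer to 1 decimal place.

K₂O per 1000 ft² = 8.7 × 44% = 3.828 lb.
Convert to per acre: 3.828 × 43.56 = 166.748 lb.

166.7 lb K₂O per acre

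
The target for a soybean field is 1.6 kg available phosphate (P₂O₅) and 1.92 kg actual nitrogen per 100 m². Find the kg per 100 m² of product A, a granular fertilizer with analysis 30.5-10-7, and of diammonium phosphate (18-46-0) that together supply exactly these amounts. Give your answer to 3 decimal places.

Let a = kg of product A, b = kg of diammonium phosphate (per 100 m²).
P₂O₅: 0.1·a + 0.46·b = 1.6
N: 0.305·a + 0.18·b = 1.92
Eliminate a: (row1) − 0.1/0.305·(row2) → 0.400984·b = 0.970492, so b = 2.42028.
Back-substitute: a = (1.6 − 0.46·2.42028) / 0.1 = 4.86672.

4.867 kg product A, 2.420 kg diammonium phosphate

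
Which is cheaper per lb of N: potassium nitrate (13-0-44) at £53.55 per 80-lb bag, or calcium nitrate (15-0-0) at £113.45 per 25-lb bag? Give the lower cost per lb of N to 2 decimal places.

potassium nitrate: N per bag = 80 × 13% = 10.4 lb; cost = 53.55 / 10.4 = £5.1490/lb N.
calcium nitrate: N per bag = 25 × 15% = 3.75 lb; cost = 113.45 / 3.75 = £30.2533/lb N.
potassium nitrate is cheaper.

£5.15 per lb N (potassium nitrate)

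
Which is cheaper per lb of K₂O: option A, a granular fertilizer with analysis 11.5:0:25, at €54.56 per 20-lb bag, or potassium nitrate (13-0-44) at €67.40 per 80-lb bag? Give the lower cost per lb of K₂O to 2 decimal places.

option A: K₂O per bag = 20 × 25% = 5 lb; cost = 54.56 / 5 = €10.9120/lb K₂O.
potassium nitrate: K₂O per bag = 80 × 44% = 35.2 lb; cost = 67.40 / 35.2 = €1.9148/lb K₂O.
potassium nitrate is cheaper.

€1.91 per lb K₂O (potassium nitrate)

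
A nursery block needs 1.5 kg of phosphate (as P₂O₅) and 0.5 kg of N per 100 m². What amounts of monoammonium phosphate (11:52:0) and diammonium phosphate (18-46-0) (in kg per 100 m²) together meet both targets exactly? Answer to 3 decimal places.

0.930 kg monoammonium phosphate, 2.209 kg diammonium phosphate

Let a = kg of monoammonium phosphate, b = kg of diammonium phosphate (per 100 m²).
P₂O₅: 0.52·a + 0.46·b = 1.5
N: 0.11·a + 0.18·b = 0.5
Solving simultaneously: a = 0.930233, b = 2.2093.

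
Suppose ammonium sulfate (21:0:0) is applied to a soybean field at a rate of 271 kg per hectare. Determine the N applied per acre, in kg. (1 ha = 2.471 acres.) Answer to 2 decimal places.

nitrogen per hectare = 271 × 21% = 56.91 kg.
Convert to per acre: 56.91 × 0.404694 = 23.0312 kg.

23.03 kg N per acre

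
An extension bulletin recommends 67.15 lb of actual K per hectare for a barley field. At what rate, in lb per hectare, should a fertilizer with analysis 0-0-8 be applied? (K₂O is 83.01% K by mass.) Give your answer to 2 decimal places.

1011.17 lb of product per hectare

As K₂O: 67.15 / 0.8301 = 80.8939 lb per hectare.
Product per hectare = 80.8939 / 8% = 1011.173 lb.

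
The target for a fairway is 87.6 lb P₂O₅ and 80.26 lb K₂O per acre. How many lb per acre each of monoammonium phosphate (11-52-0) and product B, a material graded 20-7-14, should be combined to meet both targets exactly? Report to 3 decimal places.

Per-acre balance (a = monoammonium phosphate, b = product B):
P₂O₅: 0.52·a + 0.07·b = 87.6
K₂O: 0·a + 0.14·b = 80.26
Solving simultaneously: a = 91.28846, b = 573.2857.

91.288 lb monoammonium phosphate, 573.286 lb product B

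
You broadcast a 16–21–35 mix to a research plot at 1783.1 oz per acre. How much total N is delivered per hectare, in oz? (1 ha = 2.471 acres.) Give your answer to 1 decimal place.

705.0 oz N per hectare

nitrogen per acre = 1783.1 × 16% = 285.296 oz.
Convert to per hectare: 285.296 × 2.471 = 704.966 oz.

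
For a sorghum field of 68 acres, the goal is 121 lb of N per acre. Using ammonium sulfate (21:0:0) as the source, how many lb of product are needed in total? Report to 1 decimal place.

Product per acre = 121 / 21% = 576.19 lb.
Total product = 576.19 × 68 = 39180.95 lb.

39181.0 lb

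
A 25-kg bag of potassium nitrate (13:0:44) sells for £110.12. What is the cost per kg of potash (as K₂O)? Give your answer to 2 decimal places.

£10.01 per kg K₂O

K₂O in bag = 25 × 44% = 11 kg.
Cost per kg K₂O = £110.12 / 11 = £10.0109.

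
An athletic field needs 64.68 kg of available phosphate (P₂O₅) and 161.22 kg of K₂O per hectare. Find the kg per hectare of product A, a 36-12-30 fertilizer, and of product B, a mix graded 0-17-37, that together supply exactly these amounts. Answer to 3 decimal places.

Per-hectare balance (a = product A, b = product B):
P₂O₅: 0.12·a + 0.17·b = 64.68
K₂O: 0.3·a + 0.37·b = 161.22
From row1: a = (64.68 − 0.17·b) / 0.12.
Into row2: 0.3·(64.68 − 0.17·b)/0.12 + 0.37·b = 161.22 → b = 8.72727, a = 526.6364.

526.636 kg product A, 8.727 kg product B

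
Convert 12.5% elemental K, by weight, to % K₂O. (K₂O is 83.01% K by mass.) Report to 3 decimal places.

%K₂O = 12.5 / 0.8301 = 15.0584%.

15.058% K₂O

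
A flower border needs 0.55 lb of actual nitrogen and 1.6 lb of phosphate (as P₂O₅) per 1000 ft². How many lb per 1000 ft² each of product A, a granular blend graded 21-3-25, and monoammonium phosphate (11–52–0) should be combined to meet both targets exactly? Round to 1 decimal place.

1.0 lb product A, 3.0 lb monoammonium phosphate

Let a = lb of product A, b = lb of monoammonium phosphate (per 1000 ft²).
N: 0.21·a + 0.11·b = 0.55
P₂O₅: 0.03·a + 0.52·b = 1.6
Solving simultaneously: a = 1.03872, b = 3.017.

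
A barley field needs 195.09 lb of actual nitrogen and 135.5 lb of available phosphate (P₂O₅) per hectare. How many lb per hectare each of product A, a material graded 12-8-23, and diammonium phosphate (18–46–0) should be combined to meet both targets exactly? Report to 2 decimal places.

1601.75 lb product A, 16.00 lb diammonium phosphate

Let a = lb of product A, b = lb of diammonium phosphate (per hectare).
N: 0.12·a + 0.18·b = 195.09
P₂O₅: 0.08·a + 0.46·b = 135.5
Eliminate b: (row1) − 0.18/0.46·(row2) → 0.0886957·a = 142.068, so a = 1601.75.
Then b = (135.5 − 0.08·1601.75) / 0.46 = 16.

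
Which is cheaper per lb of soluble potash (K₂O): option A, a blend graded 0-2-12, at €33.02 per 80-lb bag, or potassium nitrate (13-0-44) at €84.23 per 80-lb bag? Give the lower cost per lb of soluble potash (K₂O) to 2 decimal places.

€2.39 per lb K₂O (potassium nitrate)

option A: K₂O per bag = 80 × 12% = 9.6 lb; cost = 33.02 / 9.6 = €3.4396/lb K₂O.
potassium nitrate: K₂O per bag = 80 × 44% = 35.2 lb; cost = 84.23 / 35.2 = €2.3929/lb K₂O.
potassium nitrate is cheaper.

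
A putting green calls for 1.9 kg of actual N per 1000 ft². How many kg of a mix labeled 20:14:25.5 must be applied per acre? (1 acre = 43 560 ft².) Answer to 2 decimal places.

Product per 1000 ft² = 1.9 / 20% = 9.5 kg.
Convert to per acre: 9.5 × 43.56 = 413.82 kg.

413.82 kg of product per acre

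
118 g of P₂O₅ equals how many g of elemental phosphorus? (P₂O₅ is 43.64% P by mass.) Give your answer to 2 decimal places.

P = 118 × 0.4364 = 51.4952 g.

51.50 g P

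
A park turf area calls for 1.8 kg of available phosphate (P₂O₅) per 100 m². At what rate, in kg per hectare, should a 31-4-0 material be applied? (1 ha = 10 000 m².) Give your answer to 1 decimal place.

4500.0 kg of product per hectare

Product per 100 m² = 1.8 / 4% = 45 kg.
Convert to per hectare: 45 × 100 = 4500 kg.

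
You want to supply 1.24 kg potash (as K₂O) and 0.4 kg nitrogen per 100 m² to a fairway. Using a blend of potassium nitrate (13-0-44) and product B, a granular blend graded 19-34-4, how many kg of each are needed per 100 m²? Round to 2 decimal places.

2.80 kg potassium nitrate, 0.19 kg product B

With a, b = kg per 100 m² of potassium nitrate and product B:
K₂O: 0.44·a + 0.04·b = 1.24
N: 0.13·a + 0.19·b = 0.4
Solving simultaneously: a = 2.80102, b = 0.188776.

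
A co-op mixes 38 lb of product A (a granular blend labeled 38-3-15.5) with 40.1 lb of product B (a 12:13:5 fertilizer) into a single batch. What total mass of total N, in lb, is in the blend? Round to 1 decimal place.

N mass = 38%×38 + 12%×40.1 = 19.252 lb.

19.3 lb N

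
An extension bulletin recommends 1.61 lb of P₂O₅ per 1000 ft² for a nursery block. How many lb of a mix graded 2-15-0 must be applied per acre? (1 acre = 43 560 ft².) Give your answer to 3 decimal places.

467.544 lb of product per acre

Product per 1000 ft² = 1.61 / 15% = 10.7333 lb.
Convert to per acre: 10.7333 × 43.56 = 467.544 lb.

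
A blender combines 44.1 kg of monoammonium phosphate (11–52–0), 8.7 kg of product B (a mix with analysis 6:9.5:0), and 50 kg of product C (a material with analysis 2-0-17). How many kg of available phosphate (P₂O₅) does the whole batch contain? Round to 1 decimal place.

P₂O₅ mass = 52%×44.1 + 9.5%×8.7 + 0%×50 = 23.7585 kg.

23.8 kg P₂O₅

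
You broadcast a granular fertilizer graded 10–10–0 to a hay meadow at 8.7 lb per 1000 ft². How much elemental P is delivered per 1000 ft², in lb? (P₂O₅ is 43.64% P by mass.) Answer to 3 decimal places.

P₂O₅ per 1000 ft² = 8.7 × 10% = 0.87 lb.
Elemental P = 0.87 × 0.4364 = 0.379668 lb per 1000 ft².

0.380 lb P per thousand sq ft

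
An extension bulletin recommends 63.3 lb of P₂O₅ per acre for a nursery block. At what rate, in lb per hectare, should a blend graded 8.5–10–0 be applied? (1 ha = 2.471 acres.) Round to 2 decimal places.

Product per acre = 63.3 / 10% = 633 lb.
Convert to per hectare: 633 × 2.471 = 1564.143 lb.

1564.14 lb of product per hectare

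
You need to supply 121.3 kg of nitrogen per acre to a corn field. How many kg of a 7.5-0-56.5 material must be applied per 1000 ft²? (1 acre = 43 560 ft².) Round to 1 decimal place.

Product per acre = 121.3 / 7.5% = 1617.33 kg.
Convert to per 1000 ft²: 1617.33 × 0.0229568 = 37.1289 kg.

37.1 kg of product per thousand sq ft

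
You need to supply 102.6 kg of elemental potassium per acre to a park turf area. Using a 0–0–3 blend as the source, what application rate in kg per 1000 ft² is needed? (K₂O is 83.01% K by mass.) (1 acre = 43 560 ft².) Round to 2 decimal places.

94.58 kg of product per thousand sq ft

As K₂O: 102.6 / 0.8301 = 123.6 kg per acre.
Product per acre = 123.6 / 3% = 4119.99 kg.
Convert to per 1000 ft²: 4119.99 × 0.0229568 = 94.5819 kg.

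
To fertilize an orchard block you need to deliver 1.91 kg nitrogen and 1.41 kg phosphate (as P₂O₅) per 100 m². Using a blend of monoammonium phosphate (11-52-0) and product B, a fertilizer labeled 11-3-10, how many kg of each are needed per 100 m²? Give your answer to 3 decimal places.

With a, b = kg per 100 m² of monoammonium phosphate and product B:
N: 0.11·a + 0.11·b = 1.91
P₂O₅: 0.52·a + 0.03·b = 1.41
From row1: a = (1.91 − 0.11·b) / 0.11.
Into row2: 0.52·(1.91 − 0.11·b)/0.11 + 0.03·b = 1.41 → b = 15.5492, a = 1.81447.

1.814 kg monoammonium phosphate, 15.549 kg product B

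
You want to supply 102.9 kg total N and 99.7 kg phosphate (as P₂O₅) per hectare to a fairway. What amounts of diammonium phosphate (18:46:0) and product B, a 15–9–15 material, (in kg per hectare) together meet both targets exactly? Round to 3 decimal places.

Per-hectare balance (a = diammonium phosphate, b = product B):
N: 0.18·a + 0.15·b = 102.9
P₂O₅: 0.46·a + 0.09·b = 99.7
Eliminate b: (row1) − 0.15/0.09·(row2) → -0.586667·a = -63.2667, so a = 107.8409.
Then b = (99.7 − 0.46·107.8409) / 0.09 = 556.5909.

107.841 kg diammonium phosphate, 556.591 kg product B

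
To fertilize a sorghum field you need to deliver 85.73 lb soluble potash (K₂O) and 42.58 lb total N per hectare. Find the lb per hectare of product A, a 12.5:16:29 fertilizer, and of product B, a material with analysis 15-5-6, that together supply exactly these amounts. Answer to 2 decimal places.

Per-hectare balance (a = product A, b = product B):
K₂O: 0.29·a + 0.06·b = 85.73
N: 0.125·a + 0.15·b = 42.58
Eliminate b: (row1) − 0.06/0.15·(row2) → 0.24·a = 68.698, so a = 286.242.
Then b = (42.58 − 0.125·286.242) / 0.15 = 45.3319.

286.24 lb product A, 45.33 lb product B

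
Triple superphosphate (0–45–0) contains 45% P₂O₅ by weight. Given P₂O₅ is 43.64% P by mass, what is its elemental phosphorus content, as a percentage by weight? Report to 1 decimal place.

19.6% P

%P = 45 × 0.4364 = 19.638%.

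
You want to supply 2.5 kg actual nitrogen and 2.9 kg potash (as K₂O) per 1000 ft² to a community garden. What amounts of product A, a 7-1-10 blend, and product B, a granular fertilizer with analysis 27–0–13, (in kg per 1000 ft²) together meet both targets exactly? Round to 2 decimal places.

25.59 kg product A, 2.63 kg product B

Per-1000 ft² balance (a = product A, b = product B):
N: 0.07·a + 0.27·b = 2.5
K₂O: 0.1·a + 0.13·b = 2.9
Eliminate b: (row1) − 0.27/0.13·(row2) → -0.137692·a = -3.52308, so a = 25.5866.
Then b = (2.9 − 0.1·25.5866) / 0.13 = 2.6257.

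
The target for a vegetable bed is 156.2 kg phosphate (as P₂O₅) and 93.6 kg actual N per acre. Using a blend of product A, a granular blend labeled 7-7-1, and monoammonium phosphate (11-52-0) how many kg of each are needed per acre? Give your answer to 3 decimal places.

Per-acre balance (a = product A, b = monoammonium phosphate):
P₂O₅: 0.07·a + 0.52·b = 156.2
N: 0.07·a + 0.11·b = 93.6
Eliminate a: (row1) − 0.07/0.07·(row2) → 0.41·b = 62.6, so b = 152.6829.
Back-substitute: a = (156.2 − 0.52·152.6829) / 0.07 = 1097.2125.

1097.213 kg product A, 152.683 kg monoammonium phosphate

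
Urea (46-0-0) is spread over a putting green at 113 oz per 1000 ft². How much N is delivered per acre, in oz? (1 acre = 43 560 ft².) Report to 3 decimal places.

2264.249 oz N per acre

nitrogen per 1000 ft² = 113 × 46% = 51.98 oz.
Convert to per acre: 51.98 × 43.56 = 2264.2488 oz.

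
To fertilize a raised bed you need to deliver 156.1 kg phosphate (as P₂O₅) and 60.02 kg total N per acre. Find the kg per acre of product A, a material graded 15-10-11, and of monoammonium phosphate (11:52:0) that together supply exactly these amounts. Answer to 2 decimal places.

With a, b = kg per acre of product A and monoammonium phosphate:
P₂O₅: 0.1·a + 0.52·b = 156.1
N: 0.15·a + 0.11·b = 60.02
Solving simultaneously: a = 209.543, b = 259.896.

209.54 kg product A, 259.90 kg monoammonium phosphate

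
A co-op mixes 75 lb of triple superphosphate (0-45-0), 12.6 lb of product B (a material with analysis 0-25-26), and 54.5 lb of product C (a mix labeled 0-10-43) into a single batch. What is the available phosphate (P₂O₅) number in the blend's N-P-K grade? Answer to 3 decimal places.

29.803% P₂O₅

Total mass = 75 + 12.6 + 54.5 = 142.1 lb.
P₂O₅ mass = 45%×75 + 25%×12.6 + 10%×54.5 = 42.35 lb.
% P₂O₅ = 42.35 / 142.1 = 29.80296%.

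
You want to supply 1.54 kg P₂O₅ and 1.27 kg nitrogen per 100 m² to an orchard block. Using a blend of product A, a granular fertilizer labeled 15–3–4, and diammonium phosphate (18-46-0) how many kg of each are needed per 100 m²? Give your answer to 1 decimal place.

With a, b = kg per 100 m² of product A and diammonium phosphate:
P₂O₅: 0.03·a + 0.46·b = 1.54
N: 0.15·a + 0.18·b = 1.27
Eliminate a: (row1) − 0.03/0.15·(row2) → 0.424·b = 1.286, so b = 3.03302.
Back-substitute: a = (1.54 − 0.46·3.03302) / 0.03 = 4.82704.

4.8 kg product A, 3.0 kg diammonium phosphate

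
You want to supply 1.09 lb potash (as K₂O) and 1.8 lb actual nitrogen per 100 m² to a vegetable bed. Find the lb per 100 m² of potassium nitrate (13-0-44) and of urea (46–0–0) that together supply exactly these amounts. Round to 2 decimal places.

2.48 lb potassium nitrate, 3.21 lb urea

Let a = lb of potassium nitrate, b = lb of urea (per 100 m²).
K₂O: 0.44·a + 0·b = 1.09
N: 0.13·a + 0.46·b = 1.8
Eliminate a: (row1) − 0.44/0.13·(row2) → -1.55692·b = -5.00231, so b = 3.21294.
Back-substitute: a = (1.09 − 0·3.21294) / 0.44 = 2.47727.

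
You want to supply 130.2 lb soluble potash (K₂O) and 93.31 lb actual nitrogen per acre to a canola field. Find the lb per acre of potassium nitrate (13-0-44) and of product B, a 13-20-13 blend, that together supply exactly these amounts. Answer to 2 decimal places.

With a, b = lb per acre of potassium nitrate and product B:
K₂O: 0.44·a + 0.13·b = 130.2
N: 0.13·a + 0.13·b = 93.31
Eliminate b: (row1) − 0.13/0.13·(row2) → 0.31·a = 36.89, so a = 119.
Then b = (93.31 − 0.13·119) / 0.13 = 598.769.

119.00 lb potassium nitrate, 598.77 lb product B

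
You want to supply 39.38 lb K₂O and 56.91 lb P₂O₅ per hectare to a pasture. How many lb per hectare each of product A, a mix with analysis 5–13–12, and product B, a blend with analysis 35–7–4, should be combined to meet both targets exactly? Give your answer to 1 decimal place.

With a, b = lb per hectare of product A and product B:
K₂O: 0.12·a + 0.04·b = 39.38
P₂O₅: 0.13·a + 0.07·b = 56.91
Eliminate b: (row1) − 0.04/0.07·(row2) → 0.0457143·a = 6.86, so a = 150.063.
Then b = (56.91 − 0.13·150.063) / 0.07 = 534.312.

150.1 lb product A, 534.3 lb product B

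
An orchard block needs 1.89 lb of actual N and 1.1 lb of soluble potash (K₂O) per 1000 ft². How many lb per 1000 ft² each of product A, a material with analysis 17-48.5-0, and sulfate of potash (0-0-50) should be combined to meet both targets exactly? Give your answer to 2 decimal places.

Per-1000 ft² balance (a = product A, b = sulfate of potash):
N: 0.17·a + 0·b = 1.89
K₂O: 0·a + 0.5·b = 1.1
Solving simultaneously: a = 11.1176, b = 2.2.

11.12 lb product A, 2.20 lb sulfate of potash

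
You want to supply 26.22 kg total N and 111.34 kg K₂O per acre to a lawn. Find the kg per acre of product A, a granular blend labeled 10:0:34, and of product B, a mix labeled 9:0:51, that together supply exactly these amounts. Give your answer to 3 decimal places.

Let a = kg of product A, b = kg of product B (per acre).
N: 0.1·a + 0.09·b = 26.22
K₂O: 0.34·a + 0.51·b = 111.34
Eliminate b: (row1) − 0.09/0.51·(row2) → 0.04·a = 6.57176, so a = 164.2941.
Then b = (111.34 − 0.34·164.2941) / 0.51 = 108.7843.

164.294 kg product A, 108.784 kg product B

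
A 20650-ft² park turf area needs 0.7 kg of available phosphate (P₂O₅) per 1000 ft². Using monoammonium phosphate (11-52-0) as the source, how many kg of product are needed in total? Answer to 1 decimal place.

Product per 1000 ft² = 0.7 / 52% = 1.34615 kg.
Total product = 1.34615 × 20650 / 1000 = 27.7981 kg.

27.8 kg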